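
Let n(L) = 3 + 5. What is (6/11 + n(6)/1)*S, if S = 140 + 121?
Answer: 24534/11 ≈ 2230.4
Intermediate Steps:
n(L) = 8
S = 261
(6/11 + n(6)/1)*S = (6/11 + 8/1)*261 = (6*(1/11) + 8*1)*261 = (6/11 + 8)*261 = (94/11)*261 = 24534/11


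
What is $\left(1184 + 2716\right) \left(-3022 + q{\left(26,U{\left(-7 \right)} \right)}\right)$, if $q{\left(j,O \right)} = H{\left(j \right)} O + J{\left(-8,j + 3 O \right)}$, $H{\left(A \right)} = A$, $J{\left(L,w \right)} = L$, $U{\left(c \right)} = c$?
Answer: $-12526800$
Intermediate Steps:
$q{\left(j,O \right)} = -8 + O j$ ($q{\left(j,O \right)} = j O - 8 = O j - 8 = -8 + O j$)
$\left(1184 + 2716\right) \left(-3022 + q{\left(26,U{\left(-7 \right)} \right)}\right) = \left(1184 + 2716\right) \left(-3022 - 190\right) = 3900 \left(-3022 - 190\right) = 3900 \left(-3212\right) = -12526800$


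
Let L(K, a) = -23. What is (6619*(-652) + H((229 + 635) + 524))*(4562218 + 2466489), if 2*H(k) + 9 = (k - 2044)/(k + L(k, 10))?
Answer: -11829884392110281/390 ≈ -3.0333e+13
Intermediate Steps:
H(k) = -9/2 + (-2044 + k)/(2*(-23 + k)) (H(k) = -9/2 + ((k - 2044)/(k - 23))/2 = -9/2 + ((-2044 + k)/(-23 + k))/2 = -9/2 + (-2044 + k)/(2*(-23 + k)))
(6619*(-652) + H((229 + 635) + 524))*(4562218 + 2466489) = (6619*(-652) + (-1837 - 8*((229 + 635) + 524))/(2*(-23 + ((229 + 635) + 524))))*(4562218 + 2466489) = (-4315588 + (-1837 - 8*(864 + 524))/(2*(-23 + (864 + 524))))*7028707 = (-4315588 + (-1837 - 8*1388)/(2*(-23 + 1388)))*7028707 = (-4315588 + (½)*(-1837 - 11104)/1365)*7028707 = (-4315588 + (½)*(1/1365)*(-12941))*7028707 = (-4315588 - 12941/2730)*7028707 = -11781568181/2730*7028707 = -11829884392110281/390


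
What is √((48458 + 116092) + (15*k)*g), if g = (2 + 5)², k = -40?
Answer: 5*√5406 ≈ 367.63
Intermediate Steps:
g = 49 (g = 7² = 49)
√((48458 + 116092) + (15*k)*g) = √((48458 + 116092) + (15*(-40))*49) = √(164550 - 600*49) = √(164550 - 29400) = √135150 = 5*√5406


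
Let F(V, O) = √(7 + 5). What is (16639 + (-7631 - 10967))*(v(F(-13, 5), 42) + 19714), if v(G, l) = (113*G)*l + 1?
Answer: -38621685 - 18594828*√3 ≈ -7.0829e+7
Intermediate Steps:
F(V, O) = 2*√3 (F(V, O) = √12 = 2*√3)
v(G, l) = 1 + 113*G*l (v(G, l) = 113*G*l + 1 = 1 + 113*G*l)
(16639 + (-7631 - 10967))*(v(F(-13, 5), 42) + 19714) = (16639 + (-7631 - 10967))*((1 + 113*(2*√3)*42) + 19714) = (16639 - 18598)*((1 + 9492*√3) + 19714) = -1959*(19715 + 9492*√3) = -38621685 - 18594828*√3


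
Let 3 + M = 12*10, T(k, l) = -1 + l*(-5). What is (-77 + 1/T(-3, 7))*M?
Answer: -36049/4 ≈ -9012.3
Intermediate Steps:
T(k, l) = -1 - 5*l
M = 117 (M = -3 + 12*10 = -3 + 120 = 117)
(-77 + 1/T(-3, 7))*M = (-77 + 1/(-1 - 5*7))*117 = (-77 + 1/(-1 - 35))*117 = (-77 + 1/(-36))*117 = (-77 - 1/36)*117 = -2773/36*117 = -36049/4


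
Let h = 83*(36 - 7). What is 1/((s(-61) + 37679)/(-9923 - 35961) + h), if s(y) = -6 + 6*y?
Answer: 45884/110405481 ≈ 0.00041560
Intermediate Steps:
h = 2407 (h = 83*29 = 2407)
1/((s(-61) + 37679)/(-9923 - 35961) + h) = 1/(((-6 + 6*(-61)) + 37679)/(-9923 - 35961) + 2407) = 1/(((-6 - 366) + 37679)/(-45884) + 2407) = 1/((-372 + 37679)*(-1/45884) + 2407) = 1/(37307*(-1/45884) + 2407) = 1/(-37307/45884 + 2407) = 1/(110405481/45884) = 45884/110405481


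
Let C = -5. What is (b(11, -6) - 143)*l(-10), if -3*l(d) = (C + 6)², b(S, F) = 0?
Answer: 143/3 ≈ 47.667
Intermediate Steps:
l(d) = -⅓ (l(d) = -(-5 + 6)²/3 = -⅓*1² = -⅓*1 = -⅓)
(b(11, -6) - 143)*l(-10) = (0 - 143)*(-⅓) = -143*(-⅓) = 143/3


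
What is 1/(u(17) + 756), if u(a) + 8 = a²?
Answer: 1/1037 ≈ 0.00096432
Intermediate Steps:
u(a) = -8 + a²
1/(u(17) + 756) = 1/((-8 + 17²) + 756) = 1/((-8 + 289) + 756) = 1/(281 + 756) = 1/1037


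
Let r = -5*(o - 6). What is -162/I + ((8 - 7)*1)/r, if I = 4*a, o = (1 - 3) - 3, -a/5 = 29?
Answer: 949/3190 ≈ 0.29749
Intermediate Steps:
a = -145 (a = -5*29 = -145)
o = -5 (o = -2 - 3 = -5)
I = -580 (I = 4*(-145) = -580)
r = 55 (r = -5*(-5 - 6) = -5*(-11) = 55)
-162/I + ((8 - 7)*1)/r = -162/(-580) + ((8 - 7)*1)/55 = -162*(-1/580) + (1*1)*(1/55) = 81/290 + 1*(1/55) = 81/290 + 1/55 = 949/3190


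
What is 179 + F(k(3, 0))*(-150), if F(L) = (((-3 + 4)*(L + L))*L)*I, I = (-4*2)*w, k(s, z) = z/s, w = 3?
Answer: 179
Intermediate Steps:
I = -24 (I = -4*2*3 = -8*3 = -24)
F(L) = -48*L**2 (F(L) = (((-3 + 4)*(L + L))*L)*(-24) = ((1*(2*L))*L)*(-24) = ((2*L)*L)*(-24) = (2*L**2)*(-24) = -48*L**2)
179 + F(k(3, 0))*(-150) = 179 - 48*(0/3)**2*(-150) = 179 - 48*(0*(1/3))**2*(-150) = 179 - 48*0**2*(-150) = 179 - 48*0*(-150) = 179 + 0*(-150) = 179 + 0 = 179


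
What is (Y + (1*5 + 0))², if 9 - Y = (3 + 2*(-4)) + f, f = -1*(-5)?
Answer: 196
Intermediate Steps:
f = 5
Y = 9 (Y = 9 - ((3 + 2*(-4)) + 5) = 9 - ((3 - 8) + 5) = 9 - (-5 + 5) = 9 - 1*0 = 9 + 0 = 9)
(Y + (1*5 + 0))² = (9 + (1*5 + 0))² = (9 + (5 + 0))² = (9 + 5)² = 14² = 196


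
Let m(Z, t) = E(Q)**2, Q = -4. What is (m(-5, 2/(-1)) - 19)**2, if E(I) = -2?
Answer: 225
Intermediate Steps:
m(Z, t) = 4 (m(Z, t) = (-2)**2 = 4)
(m(-5, 2/(-1)) - 19)**2 = (4 - 19)**2 = (-15)**2 = 225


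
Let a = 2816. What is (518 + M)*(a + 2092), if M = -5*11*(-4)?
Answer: 3622104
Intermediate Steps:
M = 220 (M = -55*(-4) = 220)
(518 + M)*(a + 2092) = (518 + 220)*(2816 + 2092) = 738*4908 = 3622104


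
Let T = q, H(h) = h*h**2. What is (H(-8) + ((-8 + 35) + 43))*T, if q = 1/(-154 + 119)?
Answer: 442/35 ≈ 12.629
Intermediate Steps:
q = -1/35 (q = 1/(-35) = -1/35 ≈ -0.028571)
H(h) = h**3
T = -1/35 ≈ -0.028571
(H(-8) + ((-8 + 35) + 43))*T = ((-8)**3 + ((-8 + 35) + 43))*(-1/35) = (-512 + (27 + 43))*(-1/35) = (-512 + 70)*(-1/35) = -442*(-1/35) = 442/35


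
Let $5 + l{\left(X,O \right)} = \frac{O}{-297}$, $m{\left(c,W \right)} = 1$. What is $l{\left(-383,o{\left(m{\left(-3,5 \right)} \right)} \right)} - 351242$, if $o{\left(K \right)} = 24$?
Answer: $- \frac{34773461}{99} \approx -3.5125 \cdot 10^{5}$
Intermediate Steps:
$l{\left(X,O \right)} = -5 - \frac{O}{297}$ ($l{\left(X,O \right)} = -5 + \frac{O}{-297} = -5 + O \left(- \frac{1}{297}\right) = -5 - \frac{O}{297}$)
$l{\left(-383,o{\left(m{\left(-3,5 \right)} \right)} \right)} - 351242 = \left(-5 - \frac{8}{99}\right) - 351242 = - \frac{503}{99} - 351242 = - \frac{34773461}{99}$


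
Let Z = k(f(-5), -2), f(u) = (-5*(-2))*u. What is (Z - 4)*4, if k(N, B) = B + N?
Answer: -224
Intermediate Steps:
f(u) = 10*u
Z = -52 (Z = -2 + 10*(-5) = -2 - 50 = -52)
(Z - 4)*4 = (-52 - 4)*4 = -56*4 = -224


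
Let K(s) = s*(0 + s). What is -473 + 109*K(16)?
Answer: 27431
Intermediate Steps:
K(s) = s² (K(s) = s*s = s²)
-473 + 109*K(16) = -473 + 109*16² = -473 + 109*256 = -473 + 27904 = 27431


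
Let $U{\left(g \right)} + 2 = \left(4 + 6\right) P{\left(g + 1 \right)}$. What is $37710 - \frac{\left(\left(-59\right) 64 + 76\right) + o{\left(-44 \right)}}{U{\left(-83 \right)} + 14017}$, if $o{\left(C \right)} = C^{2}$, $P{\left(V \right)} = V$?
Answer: $\frac{71083602}{1885} \approx 37710.0$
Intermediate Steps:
$U{\left(g \right)} = 8 + 10 g$ ($U{\left(g \right)} = -2 + \left(4 + 6\right) \left(g + 1\right) = -2 + 10 \left(1 + g\right) = -2 + \left(10 + 10 g\right) = 8 + 10 g$)
$37710 - \frac{\left(\left(-59\right) 64 + 76\right) + o{\left(-44 \right)}}{U{\left(-83 \right)} + 14017} = 37710 - \frac{\left(\left(-59\right) 64 + 76\right) + \left(-44\right)^{2}}{\left(8 + 10 \left(-83\right)\right) + 14017} = 37710 - \frac{\left(-3776 + 76\right) + 1936}{\left(8 - 830\right) + 14017} = 37710 - \frac{-3700 + 1936}{-822 + 14017} = 37710 - - \frac{1764}{13195} = 37710 - \left(-1764\right) \frac{1}{13195} = 37710 - - \frac{252}{1885} = 37710 + \frac{252}{1885} = \frac{71083602}{1885}$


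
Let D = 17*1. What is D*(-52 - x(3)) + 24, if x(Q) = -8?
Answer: -724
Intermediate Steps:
D = 17
D*(-52 - x(3)) + 24 = 17*(-52 - 1*(-8)) + 24 = 17*(-52 + 8) + 24 = 17*(-44) + 24 = -748 + 24 = -724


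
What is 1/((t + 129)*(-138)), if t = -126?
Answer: -1/414 ≈ -0.0024155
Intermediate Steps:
1/((t + 129)*(-138)) = 1/((-126 + 129)*(-138)) = 1/(3*(-138)) = 1/(-414) = -1/414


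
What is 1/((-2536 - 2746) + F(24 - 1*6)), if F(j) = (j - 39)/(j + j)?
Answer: -12/63391 ≈ -0.00018930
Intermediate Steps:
F(j) = (-39 + j)/(2*j) (F(j) = (-39 + j)/((2*j)) = (-39 + j)*(1/(2*j)) = (-39 + j)/(2*j))
1/((-2536 - 2746) + F(24 - 1*6)) = 1/((-2536 - 2746) + (-39 + (24 - 1*6))/(2*(24 - 1*6))) = 1/(-5282 + (-39 + (24 - 6))/(2*(24 - 6))) = 1/(-5282 + (½)*(-39 + 18)/18) = 1/(-5282 + (½)*(1/18)*(-21)) = 1/(-5282 - 7/12) = 1/(-63391/12) = -12/63391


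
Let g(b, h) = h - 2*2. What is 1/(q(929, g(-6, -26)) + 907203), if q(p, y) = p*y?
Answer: 1/879333 ≈ 1.1372e-6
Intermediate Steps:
g(b, h) = -4 + h (g(b, h) = h - 4 = -4 + h)
1/(q(929, g(-6, -26)) + 907203) = 1/(929*(-4 - 26) + 907203) = 1/(929*(-30) + 907203) = 1/(-27870 + 907203) = 1/879333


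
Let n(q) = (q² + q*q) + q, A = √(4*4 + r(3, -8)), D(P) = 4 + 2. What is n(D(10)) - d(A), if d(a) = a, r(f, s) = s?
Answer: 78 - 2*√2 ≈ 75.172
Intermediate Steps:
D(P) = 6
A = 2*√2 (A = √(4*4 - 8) = √(16 - 8) = √8 = 2*√2 ≈ 2.8284)
n(q) = q + 2*q² (n(q) = (q² + q²) + q = 2*q² + q = q + 2*q²)
n(D(10)) - d(A) = 6*(1 + 2*6) - 2*√2 = 6*(1 + 12) - 2*√2 = 6*13 - 2*√2 = 78 - 2*√2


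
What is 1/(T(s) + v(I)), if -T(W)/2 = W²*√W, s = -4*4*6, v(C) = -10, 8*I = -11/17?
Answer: I/(2*(-5*I + 36864*√6)) ≈ -3.0661e-10 + 5.5372e-6*I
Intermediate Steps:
I = -11/136 (I = (-11/17)/8 = (-11*1/17)/8 = (⅛)*(-11/17) = -11/136 ≈ -0.080882)
s = -96 (s = -16*6 = -96)
T(W) = -2*W^(5/2) (T(W) = -2*W²*√W = -2*W^(5/2))
1/(T(s) + v(I)) = 1/(-73728*I*√6 - 10) = 1/(-10 - 73728*I*√6)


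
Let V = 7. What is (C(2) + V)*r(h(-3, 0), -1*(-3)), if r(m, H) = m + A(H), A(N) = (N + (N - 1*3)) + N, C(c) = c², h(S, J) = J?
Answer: 66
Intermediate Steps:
A(N) = -3 + 3*N (A(N) = (N + (N - 3)) + N = (N + (-3 + N)) + N = (-3 + 2*N) + N = -3 + 3*N)
r(m, H) = -3 + m + 3*H (r(m, H) = m + (-3 + 3*H) = -3 + m + 3*H)
(C(2) + V)*r(h(-3, 0), -1*(-3)) = (2² + 7)*(-3 + 0 + 3*(-1*(-3))) = (4 + 7)*(-3 + 0 + 3*3) = 11*(-3 + 0 + 9) = 11*6 = 66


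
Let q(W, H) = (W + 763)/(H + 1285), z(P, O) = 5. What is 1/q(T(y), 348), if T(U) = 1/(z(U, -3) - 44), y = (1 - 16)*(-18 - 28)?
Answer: 63687/29756 ≈ 2.1403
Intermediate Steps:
y = 690 (y = -15*(-46) = 690)
T(U) = -1/39 (T(U) = 1/(5 - 44) = 1/(-39) = -1/39)
q(W, H) = (763 + W)/(1285 + H)
1/q(T(y), 348) = 1/((763 - 1/39)/(1285 + 348)) = 1/((29756/39)/1633) = 1/((1/1633)*(29756/39)) = 1/(29756/63687) = 63687/29756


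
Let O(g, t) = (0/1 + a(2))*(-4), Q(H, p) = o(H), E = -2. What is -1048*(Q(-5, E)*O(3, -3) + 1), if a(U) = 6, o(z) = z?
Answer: -126808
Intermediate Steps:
Q(H, p) = H
O(g, t) = -24 (O(g, t) = (0/1 + 6)*(-4) = (0*1 + 6)*(-4) = (0 + 6)*(-4) = 6*(-4) = -24)
-1048*(Q(-5, E)*O(3, -3) + 1) = -1048*(-5*(-24) + 1) = -1048*(120 + 1) = -1048*121 = -126808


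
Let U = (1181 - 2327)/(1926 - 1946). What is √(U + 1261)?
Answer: √131830/10 ≈ 36.308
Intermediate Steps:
U = 573/10 (U = -1146/(-20) = -1146*(-1/20) = 573/10 ≈ 57.300)
√(U + 1261) = √(573/10 + 1261) = √(13183/10) = √131830/10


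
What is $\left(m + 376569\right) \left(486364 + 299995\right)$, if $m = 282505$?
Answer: $518268771566$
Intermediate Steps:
$\left(m + 376569\right) \left(486364 + 299995\right) = \left(282505 + 376569\right) \left(486364 + 299995\right) = 659074 \cdot 786359 = 518268771566$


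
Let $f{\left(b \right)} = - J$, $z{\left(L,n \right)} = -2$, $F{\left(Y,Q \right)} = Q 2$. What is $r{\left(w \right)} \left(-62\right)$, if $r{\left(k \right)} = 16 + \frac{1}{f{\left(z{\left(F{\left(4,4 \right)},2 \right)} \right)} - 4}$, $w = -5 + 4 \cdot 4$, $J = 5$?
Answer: $- \frac{8866}{9} \approx -985.11$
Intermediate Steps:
$w = 11$ ($w = -5 + 16 = 11$)
$F{\left(Y,Q \right)} = 2 Q$
$f{\left(b \right)} = -5$ ($f{\left(b \right)} = \left(-1\right) 5 = -5$)
$r{\left(k \right)} = \frac{143}{9}$ ($r{\left(k \right)} = 16 + \frac{1}{-5 - 4} = 16 + \frac{1}{-9} = 16 - \frac{1}{9} = \frac{143}{9}$)
$r{\left(w \right)} \left(-62\right) = \frac{143}{9} \left(-62\right) = - \frac{8866}{9}$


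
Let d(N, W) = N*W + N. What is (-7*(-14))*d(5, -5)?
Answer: -1960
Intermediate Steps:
d(N, W) = N + N*W
(-7*(-14))*d(5, -5) = (-7*(-14))*(5*(1 - 5)) = 98*(5*(-4)) = 98*(-20) = -1960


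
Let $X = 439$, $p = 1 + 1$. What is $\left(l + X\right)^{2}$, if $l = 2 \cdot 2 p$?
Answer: $199809$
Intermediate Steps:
$p = 2$
$l = 8$ ($l = 2 \cdot 2 \cdot 2 = 4 \cdot 2 = 8$)
$\left(l + X\right)^{2} = \left(8 + 439\right)^{2} = 447^{2} = 199809$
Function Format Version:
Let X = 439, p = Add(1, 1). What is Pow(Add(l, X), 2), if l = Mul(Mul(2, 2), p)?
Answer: 199809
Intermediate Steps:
p = 2
l = 8 (l = Mul(Mul(2, 2), 2) = Mul(4, 2) = 8)
Pow(Add(l, X), 2) = Pow(Add(8, 439), 2) = Pow(447, 2) = 199809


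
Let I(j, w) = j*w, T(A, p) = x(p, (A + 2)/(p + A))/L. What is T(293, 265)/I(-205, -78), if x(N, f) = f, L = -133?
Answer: -59/237336372 ≈ -2.4859e-7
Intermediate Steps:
T(A, p) = -(2 + A)/(133*(A + p)) (T(A, p) = ((A + 2)/(p + A))/(-133) = ((2 + A)/(A + p))*(-1/133) = -(2 + A)/(133*(A + p)))
T(293, 265)/I(-205, -78) = ((-2 - 1*293)/(133*(293 + 265)))/((-205*(-78))) = ((1/133)*(-2 - 293)/558)/15990 = ((1/133)*(1/558)*(-295))*(1/15990) = -295/74214*1/15990 = -59/237336372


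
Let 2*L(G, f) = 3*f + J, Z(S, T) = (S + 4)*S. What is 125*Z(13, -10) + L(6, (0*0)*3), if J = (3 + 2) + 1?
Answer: 27628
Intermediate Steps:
Z(S, T) = S*(4 + S) (Z(S, T) = (4 + S)*S = S*(4 + S))
J = 6 (J = 5 + 1 = 6)
L(G, f) = 3 + 3*f/2 (L(G, f) = (3*f + 6)/2 = (6 + 3*f)/2 = 3 + 3*f/2)
125*Z(13, -10) + L(6, (0*0)*3) = 125*(13*(4 + 13)) + (3 + 3*((0*0)*3)/2) = 125*(13*17) + (3 + 3*(0*3)/2) = 125*221 + (3 + (3/2)*0) = 27625 + (3 + 0) = 27625 + 3 = 27628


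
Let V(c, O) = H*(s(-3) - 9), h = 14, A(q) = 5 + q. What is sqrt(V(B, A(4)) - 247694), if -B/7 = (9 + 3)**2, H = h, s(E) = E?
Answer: I*sqrt(247862) ≈ 497.86*I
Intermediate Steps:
H = 14
B = -1008 (B = -7*(9 + 3)**2 = -7*12**2 = -7*144 = -1008)
V(c, O) = -168 (V(c, O) = 14*(-3 - 9) = 14*(-12) = -168)
sqrt(V(B, A(4)) - 247694) = sqrt(-168 - 247694) = sqrt(-247862) = I*sqrt(247862)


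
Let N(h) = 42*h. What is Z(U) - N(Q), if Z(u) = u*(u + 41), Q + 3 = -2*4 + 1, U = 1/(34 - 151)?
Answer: 5744584/13689 ≈ 419.65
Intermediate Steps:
U = -1/117 (U = 1/(-117) = -1/117 ≈ -0.0085470)
Q = -10 (Q = -3 + (-2*4 + 1) = -3 + (-8 + 1) = -3 - 7 = -10)
Z(u) = u*(41 + u)
Z(U) - N(Q) = -(41 - 1/117)/117 - 42*(-10) = -1/117*4796/117 - 1*(-420) = -4796/13689 + 420 = 5744584/13689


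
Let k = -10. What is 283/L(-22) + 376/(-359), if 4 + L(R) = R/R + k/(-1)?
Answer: 98965/2513 ≈ 39.381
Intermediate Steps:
L(R) = 7 (L(R) = -4 + (R/R - 10/(-1)) = -4 + (1 - 10*(-1)) = -4 + (1 + 10) = -4 + 11 = 7)
283/L(-22) + 376/(-359) = 283/7 + 376/(-359) = 283*(⅐) + 376*(-1/359) = 283/7 - 376/359 = 98965/2513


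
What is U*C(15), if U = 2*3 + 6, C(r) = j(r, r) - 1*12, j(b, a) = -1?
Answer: -156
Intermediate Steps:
C(r) = -13 (C(r) = -1 - 1*12 = -1 - 12 = -13)
U = 12 (U = 6 + 6 = 12)
U*C(15) = 12*(-13) = -156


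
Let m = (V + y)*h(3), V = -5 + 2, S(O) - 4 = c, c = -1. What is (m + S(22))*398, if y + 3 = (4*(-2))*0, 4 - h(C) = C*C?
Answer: 13134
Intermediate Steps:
h(C) = 4 - C² (h(C) = 4 - C*C = 4 - C²)
S(O) = 3 (S(O) = 4 - 1 = 3)
V = -3
y = -3 (y = -3 + (4*(-2))*0 = -3 - 8*0 = -3 + 0 = -3)
m = 30 (m = (-3 - 3)*(4 - 1*3²) = -6*(4 - 1*9) = -6*(4 - 9) = -6*(-5) = 30)
(m + S(22))*398 = (30 + 3)*398 = 33*398 = 13134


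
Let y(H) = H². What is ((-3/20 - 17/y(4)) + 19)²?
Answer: 2024929/6400 ≈ 316.40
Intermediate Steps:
((-3/20 - 17/y(4)) + 19)² = ((-3/20 - 17/(4²)) + 19)² = ((-3*1/20 - 17/16) + 19)² = ((-3/20 - 17*1/16) + 19)² = ((-3/20 - 17/16) + 19)² = (-97/80 + 19)² = (1423/80)² = 2024929/6400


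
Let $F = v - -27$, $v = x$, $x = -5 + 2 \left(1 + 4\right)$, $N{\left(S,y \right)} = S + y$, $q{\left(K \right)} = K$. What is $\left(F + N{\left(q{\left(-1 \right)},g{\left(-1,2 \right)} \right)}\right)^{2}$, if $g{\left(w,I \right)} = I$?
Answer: $1089$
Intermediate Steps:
$x = 5$ ($x = -5 + 2 \cdot 5 = -5 + 10 = 5$)
$v = 5$
$F = 32$ ($F = 5 - -27 = 5 + 27 = 32$)
$\left(F + N{\left(q{\left(-1 \right)},g{\left(-1,2 \right)} \right)}\right)^{2} = \left(32 + \left(-1 + 2\right)\right)^{2} = \left(32 + 1\right)^{2} = 33^{2} = 1089$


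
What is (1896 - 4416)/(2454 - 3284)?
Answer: 252/83 ≈ 3.0361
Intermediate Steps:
(1896 - 4416)/(2454 - 3284) = -2520/(-830) = -2520*(-1/830) = 252/83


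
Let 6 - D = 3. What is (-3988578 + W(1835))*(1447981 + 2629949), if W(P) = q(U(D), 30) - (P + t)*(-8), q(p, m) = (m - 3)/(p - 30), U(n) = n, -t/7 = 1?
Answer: -16205510313150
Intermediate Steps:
t = -7 (t = -7*1 = -7)
D = 3 (D = 6 - 1*3 = 6 - 3 = 3)
q(p, m) = (-3 + m)/(-30 + p)
W(P) = -57 + 8*P (W(P) = (-3 + 30)/(-30 + 3) - (P - 7)*(-8) = 27/(-27) - (-7 + P)*(-8) = -1/27*27 - (56 - 8*P) = -1 + (-56 + 8*P) = -57 + 8*P)
(-3988578 + W(1835))*(1447981 + 2629949) = (-3988578 + (-57 + 8*1835))*(1447981 + 2629949) = (-3988578 + (-57 + 14680))*4077930 = (-3988578 + 14623)*4077930 = -3973955*4077930 = -16205510313150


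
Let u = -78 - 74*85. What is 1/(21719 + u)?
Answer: 1/15351 ≈ 6.5142e-5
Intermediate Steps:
u = -6368 (u = -78 - 6290 = -6368)
1/(21719 + u) = 1/(21719 - 6368) = 1/15351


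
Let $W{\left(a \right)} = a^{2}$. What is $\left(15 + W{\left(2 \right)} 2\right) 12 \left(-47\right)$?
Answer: $-12972$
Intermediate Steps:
$\left(15 + W{\left(2 \right)} 2\right) 12 \left(-47\right) = \left(15 + 2^{2} \cdot 2\right) 12 \left(-47\right) = \left(15 + 4 \cdot 2\right) 12 \left(-47\right) = \left(15 + 8\right) 12 \left(-47\right) = 23 \cdot 12 \left(-47\right) = 276 \left(-47\right) = -12972$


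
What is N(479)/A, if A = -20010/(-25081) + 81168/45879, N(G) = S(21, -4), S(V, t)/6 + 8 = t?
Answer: -13808294388/492302233 ≈ -28.048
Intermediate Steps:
S(V, t) = -48 + 6*t
N(G) = -72 (N(G) = -48 + 6*(-4) = -48 - 24 = -72)
A = 984604466/383563733 (A = -20010*(-1/25081) + 81168*(1/45879) = 20010/25081 + 27056/15293 = 984604466/383563733 ≈ 2.5670)
N(479)/A = -72/984604466/383563733 = -72*383563733/984604466 = -13808294388/492302233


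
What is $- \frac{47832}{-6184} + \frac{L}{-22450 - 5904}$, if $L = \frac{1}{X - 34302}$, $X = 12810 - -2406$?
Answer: $\frac{3235622211449}{418320115212} \approx 7.7348$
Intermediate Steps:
$X = 15216$ ($X = 12810 + 2406 = 15216$)
$L = - \frac{1}{19086}$ ($L = \frac{1}{15216 - 34302} = \frac{1}{-19086} = - \frac{1}{19086} \approx -5.2394 \cdot 10^{-5}$)
$- \frac{47832}{-6184} + \frac{L}{-22450 - 5904} = - \frac{47832}{-6184} - \frac{1}{19086 \left(-22450 - 5904\right)} = \left(-47832\right) \left(- \frac{1}{6184}\right) - \frac{1}{19086 \left(-28354\right)} = \frac{5979}{773} - - \frac{1}{541164444} = \frac{5979}{773} + \frac{1}{541164444} = \frac{3235622211449}{418320115212}$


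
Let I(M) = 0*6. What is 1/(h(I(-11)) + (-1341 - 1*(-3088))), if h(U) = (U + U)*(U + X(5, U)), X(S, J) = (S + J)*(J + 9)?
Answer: 1/1747 ≈ 0.00057241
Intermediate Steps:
X(S, J) = (9 + J)*(J + S) (X(S, J) = (J + S)*(9 + J) = (9 + J)*(J + S))
I(M) = 0
h(U) = 2*U*(45 + U**2 + 15*U) (h(U) = (U + U)*(U + (U**2 + 9*U + 9*5 + U*5)) = (2*U)*(U + (U**2 + 9*U + 45 + 5*U)) = (2*U)*(U + (45 + U**2 + 14*U)) = (2*U)*(45 + U**2 + 15*U) = 2*U*(45 + U**2 + 15*U))
1/(h(I(-11)) + (-1341 - 1*(-3088))) = 1/(2*0*(45 + 0**2 + 15*0) + (-1341 - 1*(-3088))) = 1/(2*0*(45 + 0 + 0) + (-1341 + 3088)) = 1/(2*0*45 + 1747) = 1/(0 + 1747) = 1/1747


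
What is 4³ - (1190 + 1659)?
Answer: -2785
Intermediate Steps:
4³ - (1190 + 1659) = 64 - 1*2849 = 64 - 2849 = -2785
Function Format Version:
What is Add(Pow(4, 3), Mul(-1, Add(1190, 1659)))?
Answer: -2785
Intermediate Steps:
Add(Pow(4, 3), Mul(-1, Add(1190, 1659))) = Add(64, Mul(-1, 2849)) = Add(64, -2849) = -2785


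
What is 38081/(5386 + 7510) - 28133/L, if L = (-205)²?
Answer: 1237550857/541954400 ≈ 2.2835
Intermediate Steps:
L = 42025
38081/(5386 + 7510) - 28133/L = 38081/(5386 + 7510) - 28133/42025 = 38081/12896 - 28133*1/42025 = 38081*(1/12896) - 28133/42025 = 38081/12896 - 28133/42025 = 1237550857/541954400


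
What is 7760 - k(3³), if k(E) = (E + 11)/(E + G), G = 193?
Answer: 853581/110 ≈ 7759.8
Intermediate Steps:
k(E) = (11 + E)/(193 + E) (k(E) = (E + 11)/(E + 193) = (11 + E)/(193 + E))
7760 - k(3³) = 7760 - (11 + 3³)/(193 + 3³) = 7760 - (11 + 27)/(193 + 27) = 7760 - 38/220 = 7760 - 1*19/110 = 7760 - 19/110 = 853581/110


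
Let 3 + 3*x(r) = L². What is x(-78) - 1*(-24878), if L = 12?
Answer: 24925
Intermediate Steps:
x(r) = 47 (x(r) = -1 + (⅓)*12² = -1 + (⅓)*144 = -1 + 48 = 47)
x(-78) - 1*(-24878) = 47 - 1*(-24878) = 47 + 24878 = 24925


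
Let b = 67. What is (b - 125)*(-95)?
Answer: 5510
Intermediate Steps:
(b - 125)*(-95) = (67 - 125)*(-95) = -58*(-95) = 5510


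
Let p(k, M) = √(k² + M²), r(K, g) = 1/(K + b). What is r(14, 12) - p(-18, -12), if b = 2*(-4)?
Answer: ⅙ - 6*√13 ≈ -21.467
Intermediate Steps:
b = -8
r(K, g) = 1/(-8 + K) (r(K, g) = 1/(K - 8) = 1/(-8 + K))
p(k, M) = √(M² + k²)
r(14, 12) - p(-18, -12) = 1/(-8 + 14) - √((-12)² + (-18)²) = 1/6 - √(144 + 324) = ⅙ - √468 = ⅙ - 6*√13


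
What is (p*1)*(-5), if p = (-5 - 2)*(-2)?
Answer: -70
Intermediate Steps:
p = 14 (p = -7*(-2) = 14)
(p*1)*(-5) = (14*1)*(-5) = 14*(-5) = -70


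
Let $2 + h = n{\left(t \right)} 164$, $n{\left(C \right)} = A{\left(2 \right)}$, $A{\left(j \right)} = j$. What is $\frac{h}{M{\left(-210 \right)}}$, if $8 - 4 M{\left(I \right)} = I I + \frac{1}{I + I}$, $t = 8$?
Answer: $- \frac{547680}{18518639} \approx -0.029575$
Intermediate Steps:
$n{\left(C \right)} = 2$
$h = 326$ ($h = -2 + 2 \cdot 164 = -2 + 328 = 326$)
$M{\left(I \right)} = 2 - \frac{I^{2}}{4} - \frac{1}{8 I}$ ($M{\left(I \right)} = 2 - \frac{I I + \frac{1}{I + I}}{4} = 2 - \frac{I^{2} + \frac{1}{2 I}}{4} = 2 - \left(\frac{I^{2}}{4} + \frac{1}{8 I}\right) = 2 - \frac{I^{2}}{4} - \frac{1}{8 I}$)
$\frac{h}{M{\left(-210 \right)}} = \frac{326}{2 - \frac{\left(-210\right)^{2}}{4} - \frac{1}{8 \left(-210\right)}} = \frac{326}{2 - 11025 - - \frac{1}{1680}} = \frac{326}{2 - 11025 + \frac{1}{1680}} = \frac{326}{- \frac{18518639}{1680}} = 326 \left(- \frac{1680}{18518639}\right) = - \frac{547680}{18518639}$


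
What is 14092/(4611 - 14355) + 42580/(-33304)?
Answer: -27631859/10141068 ≈ -2.7247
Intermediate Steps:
14092/(4611 - 14355) + 42580/(-33304) = 14092/(-9744) + 42580*(-1/33304) = 14092*(-1/9744) - 10645/8326 = -3523/2436 - 10645/8326 = -27631859/10141068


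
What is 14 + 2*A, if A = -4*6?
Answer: -34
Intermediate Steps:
A = -24
14 + 2*A = 14 + 2*(-24) = 14 - 48 = -34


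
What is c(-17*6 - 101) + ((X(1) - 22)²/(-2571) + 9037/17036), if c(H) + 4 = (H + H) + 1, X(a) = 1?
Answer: -5966099051/14599852 ≈ -408.64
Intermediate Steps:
c(H) = -3 + 2*H (c(H) = -4 + ((H + H) + 1) = -4 + (2*H + 1) = -4 + (1 + 2*H) = -3 + 2*H)
c(-17*6 - 101) + ((X(1) - 22)²/(-2571) + 9037/17036) = (-3 + 2*(-17*6 - 101)) + ((1 - 22)²/(-2571) + 9037/17036) = (-3 + 2*(-102 - 101)) + ((-21)²*(-1/2571) + 9037*(1/17036)) = (-3 + 2*(-203)) + (441*(-1/2571) + 9037/17036) = (-3 - 406) + (-147/857 + 9037/17036) = -409 + 5240417/14599852 = -5966099051/14599852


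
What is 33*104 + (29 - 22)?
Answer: 3439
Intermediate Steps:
33*104 + (29 - 22) = 3432 + 7 = 3439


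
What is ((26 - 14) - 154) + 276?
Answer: 134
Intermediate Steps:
((26 - 14) - 154) + 276 = (12 - 154) + 276 = -142 + 276 = 134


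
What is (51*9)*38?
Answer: 17442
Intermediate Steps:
(51*9)*38 = 459*38 = 17442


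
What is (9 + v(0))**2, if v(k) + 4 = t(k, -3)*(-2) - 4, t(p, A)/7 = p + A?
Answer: 1849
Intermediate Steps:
t(p, A) = 7*A + 7*p (t(p, A) = 7*(p + A) = 7*(A + p) = 7*A + 7*p)
v(k) = 34 - 14*k (v(k) = -4 + ((7*(-3) + 7*k)*(-2) - 4) = -4 + ((-21 + 7*k)*(-2) - 4) = -4 + ((42 - 14*k) - 4) = -4 + (38 - 14*k) = 34 - 14*k)
(9 + v(0))**2 = (9 + (34 - 14*0))**2 = (9 + (34 + 0))**2 = (9 + 34)**2 = 43**2 = 1849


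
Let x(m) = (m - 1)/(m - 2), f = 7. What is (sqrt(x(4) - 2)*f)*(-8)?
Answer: -28*I*sqrt(2) ≈ -39.598*I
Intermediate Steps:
x(m) = (-1 + m)/(-2 + m)
(sqrt(x(4) - 2)*f)*(-8) = (sqrt((-1 + 4)/(-2 + 4) - 2)*7)*(-8) = (sqrt(3/2 - 2)*7)*(-8) = (sqrt(-1/2)*7)*(-8) = ((I*sqrt(2)/2)*7)*(-8) = (7*I*sqrt(2)/2)*(-8) = -28*I*sqrt(2)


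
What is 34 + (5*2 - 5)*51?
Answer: 289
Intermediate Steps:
34 + (5*2 - 5)*51 = 34 + (10 - 5)*51 = 34 + 5*51 = 34 + 255 = 289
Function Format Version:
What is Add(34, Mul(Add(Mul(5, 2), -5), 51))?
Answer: 289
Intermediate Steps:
Add(34, Mul(Add(Mul(5, 2), -5), 51)) = Add(34, Mul(Add(10, -5), 51)) = Add(34, Mul(5, 51)) = Add(34, 255) = 289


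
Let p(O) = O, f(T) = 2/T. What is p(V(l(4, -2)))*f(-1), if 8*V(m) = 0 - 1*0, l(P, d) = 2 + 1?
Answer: 0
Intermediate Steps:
l(P, d) = 3
V(m) = 0 (V(m) = (0 - 1*0)/8 = (0 + 0)/8 = (⅛)*0 = 0)
p(V(l(4, -2)))*f(-1) = 0*(2/(-1)) = 0*(2*(-1)) = 0*(-2) = 0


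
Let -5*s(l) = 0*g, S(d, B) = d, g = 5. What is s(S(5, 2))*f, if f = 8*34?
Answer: 0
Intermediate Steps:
s(l) = 0 (s(l) = -0*5 = -⅕*0 = 0)
f = 272
s(S(5, 2))*f = 0*272 = 0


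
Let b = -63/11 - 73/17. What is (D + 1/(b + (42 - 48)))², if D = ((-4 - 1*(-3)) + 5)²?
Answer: 2279967001/8976016 ≈ 254.01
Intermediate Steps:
b = -1874/187 (b = -63*1/11 - 73*1/17 = -63/11 - 73/17 = -1874/187 ≈ -10.021)
D = 16 (D = ((-4 + 3) + 5)² = (-1 + 5)² = 4² = 16)
(D + 1/(b + (42 - 48)))² = (16 + 1/(-1874/187 + (42 - 48)))² = (16 + 1/(-1874/187 - 6))² = (16 + 1/(-2996/187))² = (16 - 187/2996)² = (47749/2996)² = 2279967001/8976016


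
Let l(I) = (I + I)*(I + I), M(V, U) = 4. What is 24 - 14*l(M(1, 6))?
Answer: -872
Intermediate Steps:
l(I) = 4*I² (l(I) = (2*I)*(2*I) = 4*I²)
24 - 14*l(M(1, 6)) = 24 - 56*4² = 24 - 56*16 = 24 - 14*64 = 24 - 896 = -872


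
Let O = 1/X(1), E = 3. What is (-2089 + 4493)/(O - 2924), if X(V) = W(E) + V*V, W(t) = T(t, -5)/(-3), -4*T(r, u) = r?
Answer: -3005/3654 ≈ -0.82239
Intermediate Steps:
T(r, u) = -r/4
W(t) = t/12 (W(t) = -t/4/(-3) = -t/4*(-1/3) = t/12)
X(V) = 1/4 + V**2 (X(V) = (1/12)*3 + V*V = 1/4 + V**2)
O = 4/5 (O = 1/(1/4 + 1**2) = 1/(1/4 + 1) = 1/(5/4) = 4/5 ≈ 0.80000)
(-2089 + 4493)/(O - 2924) = (-2089 + 4493)/(4/5 - 2924) = 2404/(-14616/5) = 2404*(-5/14616) = -3005/3654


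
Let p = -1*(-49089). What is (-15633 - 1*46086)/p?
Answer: -20573/16363 ≈ -1.2573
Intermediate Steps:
p = 49089
(-15633 - 1*46086)/p = (-15633 - 1*46086)/49089 = (-15633 - 46086)*(1/49089) = -61719*1/49089 = -20573/16363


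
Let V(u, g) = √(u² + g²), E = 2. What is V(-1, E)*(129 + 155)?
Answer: 284*√5 ≈ 635.04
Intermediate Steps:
V(u, g) = √(g² + u²)
V(-1, E)*(129 + 155) = √(2² + (-1)²)*(129 + 155) = √(4 + 1)*284 = √5*284 = 284*√5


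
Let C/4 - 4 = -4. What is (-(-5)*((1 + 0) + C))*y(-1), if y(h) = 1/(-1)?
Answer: -5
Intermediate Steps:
C = 0 (C = 16 + 4*(-4) = 16 - 16 = 0)
y(h) = -1
(-(-5)*((1 + 0) + C))*y(-1) = -(-5)*((1 + 0) + 0)*(-1) = -(-5)*(1 + 0)*(-1) = -(-5)*(-1) = -1*(-5)*(-1) = 5*(-1) = -5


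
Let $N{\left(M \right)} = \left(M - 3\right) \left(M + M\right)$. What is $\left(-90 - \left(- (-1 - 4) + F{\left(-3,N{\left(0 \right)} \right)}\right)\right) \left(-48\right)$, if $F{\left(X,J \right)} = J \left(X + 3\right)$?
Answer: $4560$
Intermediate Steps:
$N{\left(M \right)} = 2 M \left(-3 + M\right)$ ($N{\left(M \right)} = \left(-3 + M\right) 2 M = 2 M \left(-3 + M\right)$)
$F{\left(X,J \right)} = J \left(3 + X\right)$
$\left(-90 - \left(- (-1 - 4) + F{\left(-3,N{\left(0 \right)} \right)}\right)\right) \left(-48\right) = \left(-90 + \left(1 \left(-1 - 4\right) - 2 \cdot 0 \left(-3 + 0\right) \left(3 - 3\right)\right)\right) \left(-48\right) = \left(-90 - \left(5 + 2 \cdot 0 \left(-3\right) 0\right)\right) \left(-48\right) = \left(-90 - \left(5 + 0 \cdot 0\right)\right) \left(-48\right) = \left(-90 - 5\right) \left(-48\right) = \left(-95\right) \left(-48\right) = 4560$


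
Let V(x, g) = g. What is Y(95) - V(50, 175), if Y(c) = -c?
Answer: -270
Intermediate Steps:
Y(95) - V(50, 175) = -1*95 - 1*175 = -95 - 175 = -270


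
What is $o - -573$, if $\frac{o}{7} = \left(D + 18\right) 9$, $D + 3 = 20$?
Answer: $2778$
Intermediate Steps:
$D = 17$ ($D = -3 + 20 = 17$)
$o = 2205$ ($o = 7 \left(17 + 18\right) 9 = 7 \cdot 35 \cdot 9 = 7 \cdot 315 = 2205$)
$o - -573 = 2205 - -573 = 2205 + 573 = 2778$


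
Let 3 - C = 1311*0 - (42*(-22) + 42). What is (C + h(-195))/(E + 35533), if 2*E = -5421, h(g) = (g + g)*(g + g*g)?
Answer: -29509158/65645 ≈ -449.53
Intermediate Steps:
h(g) = 2*g*(g + g²) (h(g) = (2*g)*(g + g²) = 2*g*(g + g²))
E = -5421/2 (E = (½)*(-5421) = -5421/2 ≈ -2710.5)
C = -879 (C = 3 - (1311*0 - (42*(-22) + 42)) = 3 - (0 - (-924 + 42)) = 3 - (0 - 1*(-882)) = 3 - (0 + 882) = 3 - 1*882 = 3 - 882 = -879)
(C + h(-195))/(E + 35533) = (-879 + 2*(-195)²*(1 - 195))/(-5421/2 + 35533) = (-879 + 2*38025*(-194))/(65645/2) = (-879 - 14753700)*(2/65645) = -14754579*2/65645 = -29509158/65645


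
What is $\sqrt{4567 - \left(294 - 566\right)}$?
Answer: $\sqrt{4839} \approx 69.563$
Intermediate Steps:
$\sqrt{4567 - \left(294 - 566\right)} = \sqrt{4567 + \left(\left(-653 + 128\right) - \left(-231 - 566\right)\right)} = \sqrt{4567 - -272} = \sqrt{4567 + \left(-525 + 797\right)} = \sqrt{4567 + 272} = \sqrt{4839}$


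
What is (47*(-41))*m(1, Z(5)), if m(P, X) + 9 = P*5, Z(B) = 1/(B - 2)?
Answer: 7708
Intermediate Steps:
Z(B) = 1/(-2 + B)
m(P, X) = -9 + 5*P (m(P, X) = -9 + P*5 = -9 + 5*P)
(47*(-41))*m(1, Z(5)) = (47*(-41))*(-9 + 5*1) = -1927*(-9 + 5) = -1927*(-4) = 7708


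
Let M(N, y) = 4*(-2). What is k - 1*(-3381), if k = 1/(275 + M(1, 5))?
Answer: 902728/267 ≈ 3381.0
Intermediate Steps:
M(N, y) = -8
k = 1/267 (k = 1/(275 - 8) = 1/267 ≈ 0.0037453)
k - 1*(-3381) = 1/267 - 1*(-3381) = 1/267 + 3381 = 902728/267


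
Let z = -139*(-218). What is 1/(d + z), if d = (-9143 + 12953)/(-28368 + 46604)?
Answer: 9118/276295541 ≈ 3.3001e-5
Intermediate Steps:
d = 1905/9118 (d = 3810/18236 = 3810*(1/18236) = 1905/9118 ≈ 0.20893)
z = 30302
1/(d + z) = 1/(1905/9118 + 30302) = 1/(276295541/9118) = 9118/276295541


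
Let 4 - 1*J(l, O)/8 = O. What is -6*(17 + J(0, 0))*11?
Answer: -3234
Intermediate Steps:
J(l, O) = 32 - 8*O
-6*(17 + J(0, 0))*11 = -6*(17 + (32 - 8*0))*11 = -6*(17 + (32 + 0))*11 = -6*(17 + 32)*11 = -6*49*11 = -294*11 = -3234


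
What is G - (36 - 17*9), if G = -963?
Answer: -846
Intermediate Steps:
G - (36 - 17*9) = -963 - (36 - 17*9) = -963 - (36 - 153) = -963 - 1*(-117) = -963 + 117 = -846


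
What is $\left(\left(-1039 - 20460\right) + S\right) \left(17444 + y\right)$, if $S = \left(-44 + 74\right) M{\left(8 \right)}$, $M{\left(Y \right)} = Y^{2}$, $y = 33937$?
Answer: $-1005988599$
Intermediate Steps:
$S = 1920$ ($S = \left(-44 + 74\right) 8^{2} = 30 \cdot 64 = 1920$)
$\left(\left(-1039 - 20460\right) + S\right) \left(17444 + y\right) = \left(\left(-1039 - 20460\right) + 1920\right) \left(17444 + 33937\right) = \left(\left(-1039 - 20460\right) + 1920\right) 51381 = \left(-21499 + 1920\right) 51381 = \left(-19579\right) 51381 = -1005988599$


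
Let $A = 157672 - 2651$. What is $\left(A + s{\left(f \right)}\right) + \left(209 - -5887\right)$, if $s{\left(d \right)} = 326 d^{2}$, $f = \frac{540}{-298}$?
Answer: $\frac{3600723917}{22201} \approx 1.6219 \cdot 10^{5}$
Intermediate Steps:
$A = 155021$ ($A = 157672 - 2651 = 155021$)
$f = - \frac{270}{149}$ ($f = 540 \left(- \frac{1}{298}\right) = - \frac{270}{149} \approx -1.8121$)
$\left(A + s{\left(f \right)}\right) + \left(209 - -5887\right) = \left(155021 + 326 \left(- \frac{270}{149}\right)^{2}\right) + \left(209 - -5887\right) = \left(155021 + 326 \cdot \frac{72900}{22201}\right) + \left(209 + 5887\right) = \left(155021 + \frac{23765400}{22201}\right) + 6096 = \frac{3465386621}{22201} + 6096 = \frac{3600723917}{22201}$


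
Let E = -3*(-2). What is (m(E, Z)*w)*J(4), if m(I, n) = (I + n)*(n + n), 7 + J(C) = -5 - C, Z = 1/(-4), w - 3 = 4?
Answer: 322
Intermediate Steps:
w = 7 (w = 3 + 4 = 7)
E = 6
Z = -¼ ≈ -0.25000
J(C) = -12 - C (J(C) = -7 + (-5 - C) = -12 - C)
m(I, n) = 2*n*(I + n) (m(I, n) = (I + n)*(2*n) = 2*n*(I + n))
(m(E, Z)*w)*J(4) = ((2*(-¼)*(6 - ¼))*7)*(-12 - 1*4) = ((2*(-¼)*(23/4))*7)*(-12 - 4) = -23/8*7*(-16) = -161/8*(-16) = 322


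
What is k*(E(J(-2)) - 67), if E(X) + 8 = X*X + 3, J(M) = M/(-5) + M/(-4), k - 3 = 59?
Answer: -220689/50 ≈ -4413.8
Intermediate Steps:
k = 62 (k = 3 + 59 = 62)
J(M) = -9*M/20 (J(M) = M*(-⅕) + M*(-¼) = -M/5 - M/4 = -9*M/20)
E(X) = -5 + X² (E(X) = -8 + (X*X + 3) = -8 + (X² + 3) = -8 + (3 + X²) = -5 + X²)
k*(E(J(-2)) - 67) = 62*((-5 + (-9/20*(-2))²) - 67) = 62*((-5 + (9/10)²) - 67) = 62*((-5 + 81/100) - 67) = 62*(-419/100 - 67) = 62*(-7119/100) = -220689/50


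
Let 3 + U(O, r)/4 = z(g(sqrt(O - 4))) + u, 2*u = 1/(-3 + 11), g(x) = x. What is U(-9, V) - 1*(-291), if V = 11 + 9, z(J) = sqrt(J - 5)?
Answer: 1117/4 + 4*sqrt(-5 + I*sqrt(13)) ≈ 282.3 + 9.4507*I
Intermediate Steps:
z(J) = sqrt(-5 + J)
V = 20
u = 1/16 (u = 1/(2*(-3 + 11)) = (1/2)/8 = (1/2)*(1/8) = 1/16 ≈ 0.062500)
U(O, r) = -47/4 + 4*sqrt(-5 + sqrt(-4 + O)) (U(O, r) = -12 + 4*(sqrt(-5 + sqrt(O - 4)) + 1/16) = -12 + 4*(sqrt(-5 + sqrt(-4 + O)) + 1/16) = -12 + 4*(1/16 + sqrt(-5 + sqrt(-4 + O))) = -12 + (1/4 + 4*sqrt(-5 + sqrt(-4 + O))) = -47/4 + 4*sqrt(-5 + sqrt(-4 + O)))
U(-9, V) - 1*(-291) = (-47/4 + 4*sqrt(-5 + sqrt(-4 - 9))) - 1*(-291) = (-47/4 + 4*sqrt(-5 + sqrt(-13))) + 291 = (-47/4 + 4*sqrt(-5 + I*sqrt(13))) + 291 = 1117/4 + 4*sqrt(-5 + I*sqrt(13))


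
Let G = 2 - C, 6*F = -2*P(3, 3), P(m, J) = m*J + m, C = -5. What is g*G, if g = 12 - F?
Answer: 112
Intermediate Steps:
P(m, J) = m + J*m (P(m, J) = J*m + m = m + J*m)
F = -4 (F = (-6*(1 + 3))/6 = (-6*4)/6 = (-2*12)/6 = (1/6)*(-24) = -4)
g = 16 (g = 12 - 1*(-4) = 12 + 4 = 16)
G = 7 (G = 2 - 1*(-5) = 2 + 5 = 7)
g*G = 16*7 = 112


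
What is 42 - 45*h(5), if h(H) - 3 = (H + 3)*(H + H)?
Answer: -3693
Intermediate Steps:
h(H) = 3 + 2*H*(3 + H) (h(H) = 3 + (H + 3)*(H + H) = 3 + (3 + H)*(2*H) = 3 + 2*H*(3 + H))
42 - 45*h(5) = 42 - 45*(3 + 2*5² + 6*5) = 42 - 45*(3 + 2*25 + 30) = 42 - 45*(3 + 50 + 30) = 42 - 45*83 = 42 - 3735 = -3693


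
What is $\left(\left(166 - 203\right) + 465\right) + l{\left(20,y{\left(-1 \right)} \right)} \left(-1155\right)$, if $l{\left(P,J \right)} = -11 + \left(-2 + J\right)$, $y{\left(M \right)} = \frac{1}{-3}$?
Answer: $15828$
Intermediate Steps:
$y{\left(M \right)} = - \frac{1}{3}$
$l{\left(P,J \right)} = -13 + J$
$\left(\left(166 - 203\right) + 465\right) + l{\left(20,y{\left(-1 \right)} \right)} \left(-1155\right) = \left(\left(166 - 203\right) + 465\right) + \left(-13 - \frac{1}{3}\right) \left(-1155\right) = \left(-37 + 465\right) - -15400 = 428 + 15400 = 15828$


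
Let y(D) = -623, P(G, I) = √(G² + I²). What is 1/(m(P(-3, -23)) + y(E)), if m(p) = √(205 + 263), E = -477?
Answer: -623/387661 - 6*√13/387661 ≈ -0.0016629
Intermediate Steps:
m(p) = 6*√13 (m(p) = √468 = 6*√13)
1/(m(P(-3, -23)) + y(E)) = 1/(6*√13 - 623) = 1/(-623 + 6*√13)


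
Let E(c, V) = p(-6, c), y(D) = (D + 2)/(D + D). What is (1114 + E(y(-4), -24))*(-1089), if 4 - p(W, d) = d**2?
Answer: -19478943/16 ≈ -1.2174e+6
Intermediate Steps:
y(D) = (2 + D)/(2*D) (y(D) = (2 + D)/((2*D)) = (2 + D)*(1/(2*D)) = (2 + D)/(2*D))
p(W, d) = 4 - d**2
E(c, V) = 4 - c**2
(1114 + E(y(-4), -24))*(-1089) = (1114 + (4 - ((1/2)*(2 - 4)/(-4))**2))*(-1089) = (1114 + (4 - ((1/2)*(-1/4)*(-2))**2))*(-1089) = (1114 + (4 - (1/4)**2))*(-1089) = (1114 + (4 - 1*1/16))*(-1089) = (1114 + (4 - 1/16))*(-1089) = (1114 + 63/16)*(-1089) = (17887/16)*(-1089) = -19478943/16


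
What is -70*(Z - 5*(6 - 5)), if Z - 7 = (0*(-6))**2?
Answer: -140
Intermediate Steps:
Z = 7 (Z = 7 + (0*(-6))**2 = 7 + 0**2 = 7 + 0 = 7)
-70*(Z - 5*(6 - 5)) = -70*(7 - 5*(6 - 5)) = -70*(7 - 5*1) = -70*(7 - 5) = -70*2 = -140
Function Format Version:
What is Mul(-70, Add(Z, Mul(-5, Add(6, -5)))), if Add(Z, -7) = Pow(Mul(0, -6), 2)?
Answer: -140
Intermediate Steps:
Z = 7 (Z = Add(7, Pow(Mul(0, -6), 2)) = Add(7, Pow(0, 2)) = Add(7, 0) = 7)
Mul(-70, Add(Z, Mul(-5, Add(6, -5)))) = Mul(-70, Add(7, Mul(-5, Add(6, -5)))) = Mul(-70, Add(7, Mul(-5, 1))) = Mul(-70, Add(7, -5)) = Mul(-70, 2) = -140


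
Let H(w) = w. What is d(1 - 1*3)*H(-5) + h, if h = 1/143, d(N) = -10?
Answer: 7151/143 ≈ 50.007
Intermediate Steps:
h = 1/143 ≈ 0.0069930
d(1 - 1*3)*H(-5) + h = -10*(-5) + 1/143 = 50 + 1/143 = 7151/143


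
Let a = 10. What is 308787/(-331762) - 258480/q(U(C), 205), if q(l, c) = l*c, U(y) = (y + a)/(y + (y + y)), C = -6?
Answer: 77165797317/13602242 ≈ 5673.0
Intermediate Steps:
U(y) = (10 + y)/(3*y) (U(y) = (y + 10)/(y + (y + y)) = (10 + y)/(y + 2*y) = (10 + y)/((3*y)) = (10 + y)*(1/(3*y)) = (10 + y)/(3*y))
q(l, c) = c*l
308787/(-331762) - 258480/q(U(C), 205) = 308787/(-331762) - 258480*(-18/(205*(10 - 6))) = 308787*(-1/331762) - 258480/(205*((1/3)*(-1/6)*4)) = -308787/331762 - 258480/(205*(-2/9)) = -308787/331762 - 258480/(-410/9) = -308787/331762 - 258480*(-9/410) = -308787/331762 + 232632/41 = 77165797317/13602242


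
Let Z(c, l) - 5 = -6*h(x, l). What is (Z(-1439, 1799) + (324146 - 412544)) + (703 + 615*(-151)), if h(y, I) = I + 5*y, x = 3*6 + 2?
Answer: -191949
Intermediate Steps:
x = 20 (x = 18 + 2 = 20)
Z(c, l) = -595 - 6*l (Z(c, l) = 5 - 6*(l + 5*20) = 5 - 6*(l + 100) = 5 - 6*(100 + l) = 5 + (-600 - 6*l) = -595 - 6*l)
(Z(-1439, 1799) + (324146 - 412544)) + (703 + 615*(-151)) = ((-595 - 6*1799) + (324146 - 412544)) + (703 + 615*(-151)) = ((-595 - 10794) - 88398) + (703 - 92865) = (-11389 - 88398) - 92162 = -99787 - 92162 = -191949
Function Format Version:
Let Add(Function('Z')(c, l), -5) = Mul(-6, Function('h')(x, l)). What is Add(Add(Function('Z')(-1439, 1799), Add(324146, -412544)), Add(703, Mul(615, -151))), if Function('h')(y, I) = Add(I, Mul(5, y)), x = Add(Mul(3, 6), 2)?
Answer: -191949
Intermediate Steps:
x = 20 (x = Add(18, 2) = 20)
Function('Z')(c, l) = Add(-595, Mul(-6, l)) (Function('Z')(c, l) = Add(5, Mul(-6, Add(l, Mul(5, 20)))) = Add(5, Mul(-6, Add(l, 100))) = Add(5, Mul(-6, Add(100, l))) = Add(5, Add(-600, Mul(-6, l))) = Add(-595, Mul(-6, l)))
Add(Add(Function('Z')(-1439, 1799), Add(324146, -412544)), Add(703, Mul(615, -151))) = Add(Add(Add(-595, Mul(-6, 1799)), Add(324146, -412544)), Add(703, Mul(615, -151))) = Add(Add(Add(-595, -10794), -88398), Add(703, -92865)) = Add(Add(-11389, -88398), -92162) = Add(-99787, -92162) = -191949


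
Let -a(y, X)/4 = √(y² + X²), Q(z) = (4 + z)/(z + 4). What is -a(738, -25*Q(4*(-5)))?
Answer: 4*√545269 ≈ 2953.7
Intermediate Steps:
Q(z) = 1 (Q(z) = (4 + z)/(4 + z) = 1)
a(y, X) = -4*√(X² + y²) (a(y, X) = -4*√(y² + X²) = -4*√(X² + y²))
-a(738, -25*Q(4*(-5))) = -(-4)*√((-25*1)² + 738²) = -(-4)*√((-25)² + 544644) = -(-4)*√(625 + 544644) = -(-4)*√545269 = 4*√545269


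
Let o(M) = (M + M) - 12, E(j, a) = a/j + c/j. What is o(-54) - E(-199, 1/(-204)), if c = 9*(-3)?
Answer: -4877029/40596 ≈ -120.14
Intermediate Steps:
c = -27
E(j, a) = -27/j + a/j (E(j, a) = a/j - 27/j = -27/j + a/j)
o(M) = -12 + 2*M (o(M) = 2*M - 12 = -12 + 2*M)
o(-54) - E(-199, 1/(-204)) = (-12 + 2*(-54)) - (-27 + 1/(-204))/(-199) = (-12 - 108) - (-1)*(-27 - 1/204)/199 = -120 - (-1)*(-5509)/(199*204) = -120 - 1*5509/40596 = -120 - 5509/40596 = -4877029/40596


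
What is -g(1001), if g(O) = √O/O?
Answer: -√1001/1001 ≈ -0.031607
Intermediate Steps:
g(O) = O^(-½)
-g(1001) = -1/√1001 = -√1001/1001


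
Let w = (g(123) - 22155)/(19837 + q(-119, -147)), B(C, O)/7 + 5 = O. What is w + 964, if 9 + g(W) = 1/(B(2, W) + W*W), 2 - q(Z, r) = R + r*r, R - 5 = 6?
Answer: 27746510839/28415855 ≈ 976.44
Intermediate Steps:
B(C, O) = -35 + 7*O
R = 11 (R = 5 + 6 = 11)
q(Z, r) = -9 - r² (q(Z, r) = 2 - (11 + r*r) = 2 - (11 + r²) = 2 + (-11 - r²) = -9 - r²)
g(W) = -9 + 1/(-35 + W² + 7*W) (g(W) = -9 + 1/((-35 + 7*W) + W*W) = -9 + 1/((-35 + 7*W) + W²) = -9 + 1/(-35 + W² + 7*W))
w = 353626619/28415855 (w = ((316 - 63*123 - 9*123²)/(-35 + 123² + 7*123) - 22155)/(19837 + (-9 - 1*(-147)²)) = ((316 - 7749 - 9*15129)/(-35 + 15129 + 861) - 22155)/(19837 + (-9 - 1*21609)) = ((316 - 7749 - 136161)/15955 - 22155)/(19837 + (-9 - 21609)) = ((1/15955)*(-143594) - 22155)/(19837 - 21618) = (-143594/15955 - 22155)/(-1781) = -353626619/15955*(-1/1781) = 353626619/28415855 ≈ 12.445)
w + 964 = 353626619/28415855 + 964 = 27746510839/28415855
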